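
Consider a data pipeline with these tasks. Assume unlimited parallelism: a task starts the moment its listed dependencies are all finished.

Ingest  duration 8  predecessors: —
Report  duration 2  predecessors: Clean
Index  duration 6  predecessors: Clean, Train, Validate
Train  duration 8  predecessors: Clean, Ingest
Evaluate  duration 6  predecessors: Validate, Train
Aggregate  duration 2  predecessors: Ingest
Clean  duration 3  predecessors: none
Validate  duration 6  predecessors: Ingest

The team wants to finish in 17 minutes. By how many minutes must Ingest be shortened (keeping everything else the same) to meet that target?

Current finish: 22 minutes; target: 17.
Ingest is on every critical path, so each minute cut from Ingest cuts the finish by one (this holds down to a finish of 17).
Need 22 − 17 = 5 minutes off Ingest → Ingest becomes 3 minutes, finish becomes 17.

5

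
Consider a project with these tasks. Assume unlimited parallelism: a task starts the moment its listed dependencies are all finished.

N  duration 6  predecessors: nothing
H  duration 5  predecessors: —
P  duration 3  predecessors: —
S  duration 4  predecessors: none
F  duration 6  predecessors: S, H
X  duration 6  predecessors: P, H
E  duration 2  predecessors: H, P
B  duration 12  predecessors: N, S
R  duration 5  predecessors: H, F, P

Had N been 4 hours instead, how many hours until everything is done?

16

Actual critical path: N→B = 6+12 = 18 ⇒ 18 hours.
N lies on that path, so at 4 hours the path becomes 16 hours.
No other chain overtakes it, so the finish is 16 hours.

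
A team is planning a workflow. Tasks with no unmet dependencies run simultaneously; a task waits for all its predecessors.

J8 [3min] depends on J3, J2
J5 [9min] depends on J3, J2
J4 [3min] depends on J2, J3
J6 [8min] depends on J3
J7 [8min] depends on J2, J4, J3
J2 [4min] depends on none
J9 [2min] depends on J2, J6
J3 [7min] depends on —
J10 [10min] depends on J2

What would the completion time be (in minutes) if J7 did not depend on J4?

Original critical path: J3→J4→J7 = 7+3+8 = 18 ⇒ 18 minutes.
Without J4→J7, J7's earliest start moves from 10 to 7.
After: J3→J6→J9 = 7+8+2 = 17 → 17 minutes.

17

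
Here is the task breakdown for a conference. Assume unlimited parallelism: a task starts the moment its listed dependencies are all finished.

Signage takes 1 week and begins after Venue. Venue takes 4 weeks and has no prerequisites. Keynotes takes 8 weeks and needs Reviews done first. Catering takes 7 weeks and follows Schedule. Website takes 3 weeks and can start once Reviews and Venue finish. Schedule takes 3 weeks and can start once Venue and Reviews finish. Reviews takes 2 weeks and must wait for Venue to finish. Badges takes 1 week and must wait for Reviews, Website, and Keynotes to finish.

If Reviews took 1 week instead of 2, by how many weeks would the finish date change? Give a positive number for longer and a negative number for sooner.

-1

Baseline: Venue→Reviews→Schedule→Catering = 4+2+3+7 = 16 → 16 weeks.
Reviews is on the critical path; changing it to 1 makes that path 15 weeks.
The critical path is still Venue→Reviews→Schedule→Catering; finish is now 15 weeks.
Change in finish: 15 − 16 = -1 weeks.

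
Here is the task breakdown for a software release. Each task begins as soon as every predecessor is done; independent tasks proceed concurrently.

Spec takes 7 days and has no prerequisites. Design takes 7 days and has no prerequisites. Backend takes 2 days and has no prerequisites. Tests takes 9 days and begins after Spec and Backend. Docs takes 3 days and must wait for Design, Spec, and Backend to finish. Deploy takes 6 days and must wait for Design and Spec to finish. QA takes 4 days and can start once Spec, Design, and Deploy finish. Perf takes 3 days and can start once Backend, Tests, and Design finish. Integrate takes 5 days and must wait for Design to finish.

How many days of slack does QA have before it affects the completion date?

2

The longest chain is Spec→Tests→Perf = 7+9+3 = 19; overall finish 19 days.
Longest path through QA: 17 days (earliest finish 17, latest finish 19).
Float = 19 − 17 = 2.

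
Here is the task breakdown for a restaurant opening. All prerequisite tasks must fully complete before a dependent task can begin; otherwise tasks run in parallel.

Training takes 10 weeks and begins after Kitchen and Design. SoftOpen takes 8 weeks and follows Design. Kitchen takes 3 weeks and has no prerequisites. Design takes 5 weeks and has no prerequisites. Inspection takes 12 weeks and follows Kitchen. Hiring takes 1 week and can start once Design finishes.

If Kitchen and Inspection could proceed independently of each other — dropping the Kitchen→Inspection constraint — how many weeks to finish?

15

With the dependency in place, Design→Training = 5+10 = 15 sets the finish at 15 weeks.
Without Kitchen→Inspection, Inspection's earliest start moves from 3 to 0.
After: Design→Training = 5+10 = 15 → 15 weeks.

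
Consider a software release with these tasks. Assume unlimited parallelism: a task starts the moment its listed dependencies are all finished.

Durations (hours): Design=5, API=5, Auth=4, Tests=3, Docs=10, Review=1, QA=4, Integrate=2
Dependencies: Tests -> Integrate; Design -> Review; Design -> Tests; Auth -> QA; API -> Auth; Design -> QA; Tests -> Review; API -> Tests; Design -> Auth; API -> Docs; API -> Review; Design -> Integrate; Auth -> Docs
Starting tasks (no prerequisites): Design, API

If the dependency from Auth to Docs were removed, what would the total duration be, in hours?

15

Original critical path: Design→Auth→Docs = 5+4+10 = 19 ⇒ 19 hours.
Without Auth→Docs, Docs's earliest start moves from 9 to 5.
After: API→Docs = 5+10 = 15 → 15 hours.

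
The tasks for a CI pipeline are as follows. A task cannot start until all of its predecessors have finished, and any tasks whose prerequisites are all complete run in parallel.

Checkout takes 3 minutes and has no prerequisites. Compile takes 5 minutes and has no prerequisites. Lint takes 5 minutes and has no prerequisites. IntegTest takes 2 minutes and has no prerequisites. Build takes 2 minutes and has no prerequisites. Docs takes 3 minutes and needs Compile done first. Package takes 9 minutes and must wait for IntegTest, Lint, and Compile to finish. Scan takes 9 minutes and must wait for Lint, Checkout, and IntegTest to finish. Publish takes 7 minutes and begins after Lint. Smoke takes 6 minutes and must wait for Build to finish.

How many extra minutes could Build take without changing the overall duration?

Compile→Package = 5+9 = 14 sets the makespan at 14 minutes.
Longest path through Build: 8 minutes (earliest finish 2, latest finish 8).
Float = 14 − 8 = 6.

6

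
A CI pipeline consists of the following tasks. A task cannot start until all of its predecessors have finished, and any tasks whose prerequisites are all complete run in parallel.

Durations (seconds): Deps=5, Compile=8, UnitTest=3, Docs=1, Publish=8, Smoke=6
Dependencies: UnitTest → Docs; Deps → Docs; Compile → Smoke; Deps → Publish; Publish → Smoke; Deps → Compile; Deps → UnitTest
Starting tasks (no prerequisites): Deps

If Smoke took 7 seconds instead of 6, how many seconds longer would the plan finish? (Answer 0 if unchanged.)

1

As given, the longest chain is Deps→Compile→Smoke = 5+8+6 = 19, so the finish is 19 seconds.
Since Smoke is critical, the +1 change carries straight to that chain (now 20 seconds).
That remains the longest chain; total 20 seconds.
Change in finish: 20 − 19 = +1 seconds.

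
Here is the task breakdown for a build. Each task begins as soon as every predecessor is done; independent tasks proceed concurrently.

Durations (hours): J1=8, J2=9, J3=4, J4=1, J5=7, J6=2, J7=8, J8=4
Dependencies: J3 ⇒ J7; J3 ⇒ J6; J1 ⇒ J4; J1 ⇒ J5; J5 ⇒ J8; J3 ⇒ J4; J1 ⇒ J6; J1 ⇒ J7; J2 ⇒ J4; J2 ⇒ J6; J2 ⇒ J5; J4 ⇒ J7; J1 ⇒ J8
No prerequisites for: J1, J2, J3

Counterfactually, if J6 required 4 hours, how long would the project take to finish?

The binding path is J2→J5→J8 = 9+7+4 = 20; finish at 20 hours.
J6 has 9 hours of float (longest path through it is 11).
That remains the longest chain; total 20 hours.

20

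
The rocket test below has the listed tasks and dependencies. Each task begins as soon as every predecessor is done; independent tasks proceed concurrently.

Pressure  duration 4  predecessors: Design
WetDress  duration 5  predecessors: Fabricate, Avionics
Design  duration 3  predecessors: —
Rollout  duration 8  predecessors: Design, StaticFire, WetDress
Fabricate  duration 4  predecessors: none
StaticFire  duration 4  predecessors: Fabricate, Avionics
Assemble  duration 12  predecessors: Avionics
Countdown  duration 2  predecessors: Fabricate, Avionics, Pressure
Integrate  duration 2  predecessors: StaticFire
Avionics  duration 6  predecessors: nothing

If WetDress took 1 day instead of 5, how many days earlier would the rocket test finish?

Actual critical path: Avionics→WetDress→Rollout = 6+5+8 = 19 ⇒ 19 days.
Since WetDress is critical, the -4 change carries straight to that chain (now 15 days).
The binding chain switches to Avionics→Assemble = 6+12 = 18; finish 18 days.
Change in finish: 18 − 19 = -1 days.

1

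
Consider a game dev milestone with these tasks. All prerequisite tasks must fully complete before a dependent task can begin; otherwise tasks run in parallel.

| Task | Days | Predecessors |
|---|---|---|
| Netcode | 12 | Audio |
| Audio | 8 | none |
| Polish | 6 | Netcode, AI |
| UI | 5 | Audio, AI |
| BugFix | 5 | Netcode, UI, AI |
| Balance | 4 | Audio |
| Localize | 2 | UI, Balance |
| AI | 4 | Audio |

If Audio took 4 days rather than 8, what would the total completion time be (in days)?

Actual critical path: Audio→Netcode→Polish = 8+12+6 = 26 ⇒ 26 days.
Audio is on the critical path; changing it to 4 makes that path 22 days.
No other chain overtakes it, so the finish is 22 days.

22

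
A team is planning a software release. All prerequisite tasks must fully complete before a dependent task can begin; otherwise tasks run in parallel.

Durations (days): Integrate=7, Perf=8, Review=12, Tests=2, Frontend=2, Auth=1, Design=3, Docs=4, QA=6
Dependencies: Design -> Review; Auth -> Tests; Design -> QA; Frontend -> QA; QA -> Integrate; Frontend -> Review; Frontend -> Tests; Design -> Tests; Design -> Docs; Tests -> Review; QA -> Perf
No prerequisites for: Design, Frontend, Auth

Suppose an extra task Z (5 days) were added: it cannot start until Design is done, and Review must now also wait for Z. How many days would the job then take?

20

Originally the job takes 17 days.
With Z inserted, Review now waits for max(Design, Frontend, Tests, Z).
New critical path: Design→Z→Review = 3+5+12 = 20 ⇒ 20 days.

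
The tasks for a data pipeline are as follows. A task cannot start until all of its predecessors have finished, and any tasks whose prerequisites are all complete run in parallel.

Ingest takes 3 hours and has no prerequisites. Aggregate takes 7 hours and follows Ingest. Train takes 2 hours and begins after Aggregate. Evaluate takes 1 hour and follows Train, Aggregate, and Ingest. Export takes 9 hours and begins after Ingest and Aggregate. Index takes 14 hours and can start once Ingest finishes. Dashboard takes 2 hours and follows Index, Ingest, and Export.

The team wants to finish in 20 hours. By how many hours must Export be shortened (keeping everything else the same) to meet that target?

Current finish: 21 hours; target: 20.
Export is on every critical path, so each hour cut from Export cuts the finish by one (this holds down to a finish of 19).
Need 21 − 20 = 1 hour off Export → Export becomes 8 hours, finish becomes 20.

1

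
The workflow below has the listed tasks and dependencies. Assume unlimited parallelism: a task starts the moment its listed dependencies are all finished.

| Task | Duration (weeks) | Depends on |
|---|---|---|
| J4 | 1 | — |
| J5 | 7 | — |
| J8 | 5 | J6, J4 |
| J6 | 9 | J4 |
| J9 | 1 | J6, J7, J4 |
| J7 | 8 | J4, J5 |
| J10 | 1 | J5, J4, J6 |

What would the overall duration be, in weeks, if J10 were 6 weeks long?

16

As given, the longest chain is J5→J7→J9 = 7+8+1 = 16, so the finish is 16 weeks.
The longest path through J10 is only 11 weeks, so J10 has float 5.
New critical path: J4→J6→J10 = 1+9+6 = 16 ⇒ 16 weeks.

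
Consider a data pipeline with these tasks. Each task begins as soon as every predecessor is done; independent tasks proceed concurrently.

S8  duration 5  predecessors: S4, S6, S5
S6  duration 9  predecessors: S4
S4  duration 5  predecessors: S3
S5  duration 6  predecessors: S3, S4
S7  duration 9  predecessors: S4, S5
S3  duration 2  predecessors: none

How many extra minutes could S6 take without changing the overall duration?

The longest chain is S3→S4→S5→S7 = 2+5+6+9 = 22; overall finish 22 minutes.
S6 finishes as early as 16 and must finish by 17.
So S6 can slip 17 − 16 = 1 minute.

1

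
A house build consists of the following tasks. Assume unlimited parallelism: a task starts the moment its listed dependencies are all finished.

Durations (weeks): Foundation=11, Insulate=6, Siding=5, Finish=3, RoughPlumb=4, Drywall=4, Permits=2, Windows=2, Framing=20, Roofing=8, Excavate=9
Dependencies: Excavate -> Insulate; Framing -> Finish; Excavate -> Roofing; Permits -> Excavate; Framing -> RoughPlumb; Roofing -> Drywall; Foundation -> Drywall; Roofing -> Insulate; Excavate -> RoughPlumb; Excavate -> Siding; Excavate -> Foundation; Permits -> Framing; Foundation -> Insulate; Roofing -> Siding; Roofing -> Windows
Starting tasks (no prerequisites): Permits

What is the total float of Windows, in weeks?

7

Critical path: Permits→Excavate→Foundation→Insulate = 2+9+11+6 = 28, so the finish is 28 weeks.
Windows finishes as early as 21 and must finish by 28.
Float = 28 − 21 = 7.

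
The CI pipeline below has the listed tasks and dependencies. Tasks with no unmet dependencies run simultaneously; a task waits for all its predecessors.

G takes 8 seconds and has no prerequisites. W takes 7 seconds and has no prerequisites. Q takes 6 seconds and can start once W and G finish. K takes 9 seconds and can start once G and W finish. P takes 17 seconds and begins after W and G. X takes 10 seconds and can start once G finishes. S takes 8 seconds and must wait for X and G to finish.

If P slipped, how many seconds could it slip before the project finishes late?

1

Critical path: G→X→S = 8+10+8 = 26, so the finish is 26 seconds.
The longest chain containing P totals 25 seconds.
Float = 26 − 25 = 1.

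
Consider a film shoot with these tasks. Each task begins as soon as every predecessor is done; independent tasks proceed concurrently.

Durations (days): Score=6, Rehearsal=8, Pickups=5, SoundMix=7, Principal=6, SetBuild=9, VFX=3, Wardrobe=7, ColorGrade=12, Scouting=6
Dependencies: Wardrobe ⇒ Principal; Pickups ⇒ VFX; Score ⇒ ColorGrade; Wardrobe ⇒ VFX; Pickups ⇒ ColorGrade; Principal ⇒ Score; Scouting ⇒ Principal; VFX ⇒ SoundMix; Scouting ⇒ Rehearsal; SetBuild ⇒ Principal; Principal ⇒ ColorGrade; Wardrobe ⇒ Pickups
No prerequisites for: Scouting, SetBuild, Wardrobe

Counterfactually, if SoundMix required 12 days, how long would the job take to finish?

33

As given, the longest chain is SetBuild→Principal→Score→ColorGrade = 9+6+6+12 = 33, so the finish is 33 days.
The longest path through SoundMix is only 22 days, so SoundMix has float 11.
That remains the longest chain; total 33 days.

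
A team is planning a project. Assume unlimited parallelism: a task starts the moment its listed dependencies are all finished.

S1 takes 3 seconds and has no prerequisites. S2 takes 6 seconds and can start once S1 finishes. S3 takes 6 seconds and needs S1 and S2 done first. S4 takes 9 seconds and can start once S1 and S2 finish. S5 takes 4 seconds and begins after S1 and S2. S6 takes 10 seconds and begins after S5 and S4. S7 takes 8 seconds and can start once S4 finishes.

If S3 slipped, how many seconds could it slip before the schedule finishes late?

S1→S2→S4→S6 = 3+6+9+10 = 28 sets the makespan at 28 seconds.
Longest path through S3: 15 seconds (earliest finish 15, latest finish 28).
Float = 28 − 15 = 13.

13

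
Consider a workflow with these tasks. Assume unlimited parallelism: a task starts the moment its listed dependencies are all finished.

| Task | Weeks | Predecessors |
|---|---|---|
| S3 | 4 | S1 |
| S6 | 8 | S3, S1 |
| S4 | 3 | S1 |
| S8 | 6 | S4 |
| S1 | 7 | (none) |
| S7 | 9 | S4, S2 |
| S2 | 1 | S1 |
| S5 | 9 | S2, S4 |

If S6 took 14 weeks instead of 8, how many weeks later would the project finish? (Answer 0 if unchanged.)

6

The binding path is S1→S3→S6 = 7+4+8 = 19; finish at 19 weeks.
Since S6 is critical, the +6 change carries straight to that chain (now 25 weeks).
That remains the longest chain; total 25 weeks.
Change in finish: 25 − 19 = +6 weeks.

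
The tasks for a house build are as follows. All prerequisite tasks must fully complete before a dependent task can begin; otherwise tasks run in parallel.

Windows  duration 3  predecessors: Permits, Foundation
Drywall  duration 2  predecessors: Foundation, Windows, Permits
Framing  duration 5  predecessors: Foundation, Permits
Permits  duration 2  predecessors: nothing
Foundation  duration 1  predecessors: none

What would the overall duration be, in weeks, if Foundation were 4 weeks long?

9

The binding path is Permits→Framing = 2+5 = 7; finish at 7 weeks.
Foundation is off the critical path — its longest chain is 6 weeks, giving 1 of slack.
Now Foundation→Framing = 4+5 = 9 is longest, so the finish becomes 9 weeks.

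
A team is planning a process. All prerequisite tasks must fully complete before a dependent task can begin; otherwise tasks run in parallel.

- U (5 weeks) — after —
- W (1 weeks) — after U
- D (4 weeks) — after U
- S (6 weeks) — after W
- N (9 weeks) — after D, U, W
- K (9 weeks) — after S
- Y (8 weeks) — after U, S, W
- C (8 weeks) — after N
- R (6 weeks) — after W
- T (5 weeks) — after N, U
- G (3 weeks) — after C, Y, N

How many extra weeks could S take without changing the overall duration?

6

The longest chain is U→D→N→C→G = 5+4+9+8+3 = 29; overall finish 29 weeks.
S finishes as early as 12 and must finish by 18.
So S can slip 18 − 12 = 6 weeks.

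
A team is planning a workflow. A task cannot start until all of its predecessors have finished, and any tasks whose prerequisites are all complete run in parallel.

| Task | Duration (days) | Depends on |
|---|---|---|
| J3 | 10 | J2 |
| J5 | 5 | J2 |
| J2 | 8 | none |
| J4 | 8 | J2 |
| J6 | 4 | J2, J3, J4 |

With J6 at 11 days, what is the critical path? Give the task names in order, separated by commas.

The binding path is J2→J3→J6 = 8+10+4 = 22; finish at 22 days.
J6 lies on that path, so at 11 days the path becomes 29 days.
No other chain overtakes it, so the finish is 29 days.

J2, J3, J6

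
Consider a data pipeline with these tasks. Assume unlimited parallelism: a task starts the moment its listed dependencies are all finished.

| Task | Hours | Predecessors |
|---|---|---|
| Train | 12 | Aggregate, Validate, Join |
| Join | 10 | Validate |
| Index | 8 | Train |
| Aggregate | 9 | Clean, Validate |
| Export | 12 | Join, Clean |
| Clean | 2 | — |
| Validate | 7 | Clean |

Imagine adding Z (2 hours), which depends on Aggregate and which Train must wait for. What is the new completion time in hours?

40

Originally the plan takes 39 hours.
With Z inserted, Train now waits for max(Aggregate, Validate, Join, Z).
New critical path: Clean→Validate→Aggregate→Z→Train→Index = 2+7+9+2+12+8 = 40 ⇒ 40 hours.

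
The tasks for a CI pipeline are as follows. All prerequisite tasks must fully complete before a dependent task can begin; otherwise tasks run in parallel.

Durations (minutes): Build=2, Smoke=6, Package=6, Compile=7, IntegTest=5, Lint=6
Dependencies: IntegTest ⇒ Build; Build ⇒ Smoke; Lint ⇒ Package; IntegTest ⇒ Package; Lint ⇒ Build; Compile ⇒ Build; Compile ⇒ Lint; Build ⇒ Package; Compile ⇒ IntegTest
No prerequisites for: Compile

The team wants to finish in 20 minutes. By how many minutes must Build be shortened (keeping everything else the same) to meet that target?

Current finish: 21 minutes; target: 20.
Build is on every critical path, so each minute cut from Build cuts the finish by one (this holds down to a finish of 20).
Need 21 − 20 = 1 minute off Build → Build becomes 1 minute, finish becomes 20.

1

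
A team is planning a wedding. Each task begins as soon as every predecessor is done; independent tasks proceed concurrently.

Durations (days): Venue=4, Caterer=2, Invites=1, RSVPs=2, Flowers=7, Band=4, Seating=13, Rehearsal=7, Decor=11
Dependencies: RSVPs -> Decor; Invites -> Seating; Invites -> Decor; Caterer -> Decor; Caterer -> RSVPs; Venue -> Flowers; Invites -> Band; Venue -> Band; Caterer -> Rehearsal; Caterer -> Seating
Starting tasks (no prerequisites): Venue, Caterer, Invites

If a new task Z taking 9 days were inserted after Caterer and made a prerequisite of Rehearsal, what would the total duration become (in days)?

18

Originally the project takes 15 days.
With Z inserted, Rehearsal now waits for max(Caterer, Z).
New critical path: Caterer→Z→Rehearsal = 2+9+7 = 18 ⇒ 18 days.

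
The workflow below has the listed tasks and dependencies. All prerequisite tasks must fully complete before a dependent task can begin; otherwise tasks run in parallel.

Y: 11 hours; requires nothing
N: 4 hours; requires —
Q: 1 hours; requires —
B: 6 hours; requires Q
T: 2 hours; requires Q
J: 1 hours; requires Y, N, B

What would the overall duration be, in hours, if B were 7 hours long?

12

Critical path before the change: Y→J = 11+1 = 12 giving 12 hours.
B is off the critical path — its longest chain is 8 hours, giving 4 of slack.
The critical path is still Y→J; finish is now 12 hours.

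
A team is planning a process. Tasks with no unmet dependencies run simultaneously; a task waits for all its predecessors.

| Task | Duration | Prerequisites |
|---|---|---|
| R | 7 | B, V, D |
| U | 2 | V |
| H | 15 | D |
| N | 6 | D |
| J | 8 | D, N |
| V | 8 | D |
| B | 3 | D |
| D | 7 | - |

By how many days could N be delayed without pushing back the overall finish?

The longest chain is D→V→R = 7+8+7 = 22; overall finish 22 days.
Longest path through N: 21 days (earliest finish 13, latest finish 14).
Float = 22 − 21 = 1.

1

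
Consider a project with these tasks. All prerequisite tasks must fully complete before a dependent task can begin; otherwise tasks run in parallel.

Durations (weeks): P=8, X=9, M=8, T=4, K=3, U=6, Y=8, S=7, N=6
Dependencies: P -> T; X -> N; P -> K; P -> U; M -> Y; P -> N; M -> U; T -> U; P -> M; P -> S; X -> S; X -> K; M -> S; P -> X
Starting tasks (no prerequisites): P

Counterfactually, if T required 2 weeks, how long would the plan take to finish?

24

Baseline: P→X→S = 8+9+7 = 24 → 24 weeks.
The longest path through T is only 18 weeks, so T has float 6.
No other chain overtakes it, so the finish is 24 weeks.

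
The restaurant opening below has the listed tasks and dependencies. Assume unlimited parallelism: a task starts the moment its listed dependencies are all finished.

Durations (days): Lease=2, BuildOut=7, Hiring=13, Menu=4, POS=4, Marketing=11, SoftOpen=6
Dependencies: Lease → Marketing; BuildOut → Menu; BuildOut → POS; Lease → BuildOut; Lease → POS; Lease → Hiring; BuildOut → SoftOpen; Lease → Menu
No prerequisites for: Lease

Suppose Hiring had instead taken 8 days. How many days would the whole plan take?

15

As given, the longest chain is Lease→Hiring = 2+13 = 15, so the finish is 15 days.
Hiring lies on that path, so at 8 days the path becomes 10 days.
Now Lease→BuildOut→SoftOpen = 2+7+6 = 15 is longest, so the finish becomes 15 days.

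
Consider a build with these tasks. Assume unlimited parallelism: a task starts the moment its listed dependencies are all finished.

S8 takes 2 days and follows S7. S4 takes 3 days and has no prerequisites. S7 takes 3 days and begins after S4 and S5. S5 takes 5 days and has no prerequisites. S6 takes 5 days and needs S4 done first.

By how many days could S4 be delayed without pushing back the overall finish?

2

S5→S7→S8 = 5+3+2 = 10 sets the makespan at 10 days.
Longest path through S4: 8 days (earliest finish 3, latest finish 5).
Float = 10 − 8 = 2.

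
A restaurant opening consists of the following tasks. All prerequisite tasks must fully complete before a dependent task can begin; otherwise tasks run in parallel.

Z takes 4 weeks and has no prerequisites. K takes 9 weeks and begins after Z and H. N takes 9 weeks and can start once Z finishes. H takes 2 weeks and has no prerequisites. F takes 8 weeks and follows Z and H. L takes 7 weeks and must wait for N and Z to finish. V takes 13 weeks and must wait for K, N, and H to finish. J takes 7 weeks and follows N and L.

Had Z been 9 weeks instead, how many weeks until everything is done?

32

As given, the longest chain is Z→N→L→J = 4+9+7+7 = 27, so the finish is 27 weeks.
Z is on the critical path; changing it to 9 makes that path 32 weeks.
The critical path is still Z→N→L→J; finish is now 32 weeks.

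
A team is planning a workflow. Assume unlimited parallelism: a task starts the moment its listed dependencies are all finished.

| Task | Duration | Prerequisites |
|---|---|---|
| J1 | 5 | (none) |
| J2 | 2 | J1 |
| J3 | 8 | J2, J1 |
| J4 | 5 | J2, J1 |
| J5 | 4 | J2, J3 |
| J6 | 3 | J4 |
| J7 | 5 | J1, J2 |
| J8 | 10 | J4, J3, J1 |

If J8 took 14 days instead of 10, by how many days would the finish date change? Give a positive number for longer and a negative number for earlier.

As given, the longest chain is J1→J2→J3→J8 = 5+2+8+10 = 25, so the finish is 25 days.
Since J8 is critical, the +4 change carries straight to that chain (now 29 days).
That remains the longest chain; total 29 days.
Change in finish: 29 − 25 = +4 days.

4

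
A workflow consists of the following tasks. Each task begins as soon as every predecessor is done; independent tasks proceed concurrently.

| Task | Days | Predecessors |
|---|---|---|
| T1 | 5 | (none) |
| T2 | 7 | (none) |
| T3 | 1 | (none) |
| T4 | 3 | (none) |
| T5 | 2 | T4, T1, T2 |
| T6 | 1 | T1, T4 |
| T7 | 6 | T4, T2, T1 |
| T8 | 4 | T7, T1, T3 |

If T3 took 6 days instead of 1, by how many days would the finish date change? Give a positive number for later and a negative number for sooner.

0

As given, the longest chain is T2→T7→T8 = 7+6+4 = 17, so the finish is 17 days.
T3 has 12 days of float (longest path through it is 5).
No other chain overtakes it, so the finish is 17 days.
Change in finish: 17 − 17 = +0 days.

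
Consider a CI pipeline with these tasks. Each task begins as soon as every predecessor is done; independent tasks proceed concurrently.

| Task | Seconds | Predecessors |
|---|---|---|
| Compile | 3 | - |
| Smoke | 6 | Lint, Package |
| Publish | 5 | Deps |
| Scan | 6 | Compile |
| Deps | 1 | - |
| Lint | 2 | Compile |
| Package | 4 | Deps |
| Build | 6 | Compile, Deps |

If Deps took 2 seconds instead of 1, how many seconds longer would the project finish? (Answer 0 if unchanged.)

1

Baseline: Deps→Package→Smoke = 1+4+6 = 11 → 11 seconds.
Deps is on the critical path; changing it to 2 makes that path 12 seconds.
The critical path is still Deps→Package→Smoke; finish is now 12 seconds.
Change in finish: 12 − 11 = +1 seconds.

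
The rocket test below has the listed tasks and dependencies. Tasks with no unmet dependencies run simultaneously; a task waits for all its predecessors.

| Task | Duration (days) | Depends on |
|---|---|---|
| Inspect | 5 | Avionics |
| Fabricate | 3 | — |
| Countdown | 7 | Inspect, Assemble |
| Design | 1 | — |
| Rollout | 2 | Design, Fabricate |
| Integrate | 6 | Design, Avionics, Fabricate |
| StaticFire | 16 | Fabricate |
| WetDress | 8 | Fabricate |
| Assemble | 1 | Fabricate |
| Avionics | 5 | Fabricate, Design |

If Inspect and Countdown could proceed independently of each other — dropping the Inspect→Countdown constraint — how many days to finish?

19

With the dependency in place, Fabricate→Avionics→Inspect→Countdown = 3+5+5+7 = 20 sets the finish at 20 days.
Without Inspect→Countdown, Countdown's earliest start moves from 13 to 4.
After: Fabricate→StaticFire = 3+16 = 19 → 19 days.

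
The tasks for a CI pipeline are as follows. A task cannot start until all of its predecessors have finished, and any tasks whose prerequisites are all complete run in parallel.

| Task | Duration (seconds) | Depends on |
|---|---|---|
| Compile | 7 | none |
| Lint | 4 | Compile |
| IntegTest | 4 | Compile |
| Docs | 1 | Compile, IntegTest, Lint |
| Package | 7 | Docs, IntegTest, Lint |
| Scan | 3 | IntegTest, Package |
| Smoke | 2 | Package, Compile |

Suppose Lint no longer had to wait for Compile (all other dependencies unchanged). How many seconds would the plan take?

Before: longest chain Compile→Lint→Docs→Package→Scan = 7+4+1+7+3 = 22, finish 22.
Without Compile→Lint, Lint's earliest start moves from 7 to 0.
The longest chain is now Compile→IntegTest→Docs→Package→Scan = 7+4+1+7+3 = 22, so the plan takes 22 seconds.

22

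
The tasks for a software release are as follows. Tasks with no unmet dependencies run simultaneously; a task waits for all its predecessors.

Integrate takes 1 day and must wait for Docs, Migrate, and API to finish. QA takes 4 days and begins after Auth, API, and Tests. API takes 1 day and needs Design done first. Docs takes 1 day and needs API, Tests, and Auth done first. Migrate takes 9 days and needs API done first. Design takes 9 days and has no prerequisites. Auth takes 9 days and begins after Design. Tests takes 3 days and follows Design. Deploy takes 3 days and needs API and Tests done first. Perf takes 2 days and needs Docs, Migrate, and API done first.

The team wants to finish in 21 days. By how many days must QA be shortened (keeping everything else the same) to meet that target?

1

Current finish: 22 days; target: 21.
QA is on every critical path, so each day cut from QA cuts the finish by one (this holds down to a finish of 21).
Need 22 − 21 = 1 day off QA → QA becomes 3 days, finish becomes 21.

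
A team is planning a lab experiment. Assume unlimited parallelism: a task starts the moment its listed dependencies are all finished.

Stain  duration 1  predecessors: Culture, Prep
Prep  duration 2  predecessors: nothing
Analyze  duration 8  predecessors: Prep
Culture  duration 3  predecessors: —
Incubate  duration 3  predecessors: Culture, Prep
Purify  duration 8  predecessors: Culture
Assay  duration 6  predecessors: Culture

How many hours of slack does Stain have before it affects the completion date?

7

The longest chain is Culture→Purify = 3+8 = 11; overall finish 11 hours.
Longest path through Stain: 4 hours (earliest finish 4, latest finish 11).
Slack of Stain = 10 − 3 = 7 hours.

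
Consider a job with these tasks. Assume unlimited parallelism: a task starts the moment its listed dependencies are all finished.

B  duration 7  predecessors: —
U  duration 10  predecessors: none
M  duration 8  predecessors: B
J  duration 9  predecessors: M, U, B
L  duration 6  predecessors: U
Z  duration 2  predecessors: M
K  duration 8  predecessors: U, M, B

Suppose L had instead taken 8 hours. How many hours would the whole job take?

24

As given, the longest chain is B→M→J = 7+8+9 = 24, so the finish is 24 hours.
L has 8 hours of float (longest path through it is 16).
That remains the longest chain; total 24 hours.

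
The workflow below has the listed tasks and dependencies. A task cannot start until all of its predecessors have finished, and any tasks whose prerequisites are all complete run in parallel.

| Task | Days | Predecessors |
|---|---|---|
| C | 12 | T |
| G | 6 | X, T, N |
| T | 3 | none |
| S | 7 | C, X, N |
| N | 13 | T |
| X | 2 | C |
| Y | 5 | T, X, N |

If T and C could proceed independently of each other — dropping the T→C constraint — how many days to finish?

23

Before: longest chain T→C→X→S = 3+12+2+7 = 24, finish 24.
Without T→C, C's earliest start moves from 3 to 0.
New critical path: T→N→S = 3+13+7 = 23 ⇒ 23 days.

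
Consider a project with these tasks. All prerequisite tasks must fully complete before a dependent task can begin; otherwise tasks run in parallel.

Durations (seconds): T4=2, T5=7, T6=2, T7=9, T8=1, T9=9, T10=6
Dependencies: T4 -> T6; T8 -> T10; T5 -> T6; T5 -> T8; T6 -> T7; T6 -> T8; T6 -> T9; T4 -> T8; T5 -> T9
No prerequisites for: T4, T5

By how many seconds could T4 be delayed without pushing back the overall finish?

The longest chain is T5→T6→T7 = 7+2+9 = 18; overall finish 18 seconds.
Longest path through T4: 13 seconds (earliest finish 2, latest finish 7).
Float = 18 − 13 = 5.

5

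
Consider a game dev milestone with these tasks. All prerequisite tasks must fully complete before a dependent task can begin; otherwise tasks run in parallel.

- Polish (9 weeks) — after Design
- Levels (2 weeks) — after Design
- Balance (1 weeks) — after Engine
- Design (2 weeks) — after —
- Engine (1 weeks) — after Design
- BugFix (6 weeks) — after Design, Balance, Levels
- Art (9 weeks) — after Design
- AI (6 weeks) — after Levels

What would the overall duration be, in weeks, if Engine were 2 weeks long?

11

As given, the longest chain is Design→Art = 2+9 = 11, so the finish is 11 weeks.
Engine is off the critical path — its longest chain is 10 weeks, giving 1 of slack.
The binding chain switches to Design→Engine→Balance→BugFix = 2+2+1+6 = 11; finish 11 weeks.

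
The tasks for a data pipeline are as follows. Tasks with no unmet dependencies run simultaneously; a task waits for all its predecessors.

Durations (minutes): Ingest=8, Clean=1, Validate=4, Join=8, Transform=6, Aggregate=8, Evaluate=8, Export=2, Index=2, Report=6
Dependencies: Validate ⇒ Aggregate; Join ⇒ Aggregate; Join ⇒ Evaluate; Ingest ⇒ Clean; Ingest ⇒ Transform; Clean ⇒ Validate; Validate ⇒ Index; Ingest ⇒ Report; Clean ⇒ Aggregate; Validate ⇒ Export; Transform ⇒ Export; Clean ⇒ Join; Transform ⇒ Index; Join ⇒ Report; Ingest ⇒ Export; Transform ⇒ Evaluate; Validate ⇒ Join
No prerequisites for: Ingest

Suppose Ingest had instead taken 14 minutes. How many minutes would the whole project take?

35

Actual critical path: Ingest→Clean→Validate→Join→Aggregate = 8+1+4+8+8 = 29 ⇒ 29 minutes.
Ingest lies on that path, so at 14 minutes the path becomes 35 minutes.
That remains the longest chain; total 35 minutes.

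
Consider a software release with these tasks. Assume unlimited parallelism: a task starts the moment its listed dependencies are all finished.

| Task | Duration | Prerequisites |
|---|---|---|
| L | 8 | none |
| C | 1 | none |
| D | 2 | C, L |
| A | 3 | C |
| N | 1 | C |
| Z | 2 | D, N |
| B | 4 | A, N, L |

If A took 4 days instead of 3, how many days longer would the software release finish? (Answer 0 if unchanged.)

0

The binding path is L→D→Z = 8+2+2 = 12; finish at 12 days.
The longest path through A is only 8 days, so A has float 4.
That remains the longest chain; total 12 days.
Change in finish: 12 − 12 = +0 days.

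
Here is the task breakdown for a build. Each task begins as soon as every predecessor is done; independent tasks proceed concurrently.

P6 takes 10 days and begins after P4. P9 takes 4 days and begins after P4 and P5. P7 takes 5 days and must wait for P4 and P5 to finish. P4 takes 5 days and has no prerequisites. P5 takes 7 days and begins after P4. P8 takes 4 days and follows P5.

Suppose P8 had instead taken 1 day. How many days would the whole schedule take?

Baseline: P4→P5→P7 = 5+7+5 = 17 → 17 days.
The longest path through P8 is only 16 days, so P8 has float 1.
The critical path is still P4→P5→P7; finish is now 17 days.

17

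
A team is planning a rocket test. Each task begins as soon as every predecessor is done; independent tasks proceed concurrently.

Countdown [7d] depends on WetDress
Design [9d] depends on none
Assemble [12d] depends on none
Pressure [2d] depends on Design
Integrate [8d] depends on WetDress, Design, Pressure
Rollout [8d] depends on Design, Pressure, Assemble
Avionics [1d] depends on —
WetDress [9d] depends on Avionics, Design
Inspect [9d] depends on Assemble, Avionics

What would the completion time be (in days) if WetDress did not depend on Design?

Original critical path: Design→WetDress→Integrate = 9+9+8 = 26 ⇒ 26 days.
Without Design→WetDress, WetDress's earliest start moves from 9 to 1.
The longest chain is now Assemble→Inspect = 12+9 = 21, so the schedule takes 21 days.

21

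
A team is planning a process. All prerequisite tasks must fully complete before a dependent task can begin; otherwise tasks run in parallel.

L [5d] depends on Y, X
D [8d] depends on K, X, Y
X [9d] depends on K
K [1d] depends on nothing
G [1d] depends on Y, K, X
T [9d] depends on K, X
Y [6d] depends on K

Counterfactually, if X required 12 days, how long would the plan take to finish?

22

As given, the longest chain is K→X→T = 1+9+9 = 19, so the finish is 19 days.
X is on the critical path; changing it to 12 makes that path 22 days.
No other chain overtakes it, so the finish is 22 days.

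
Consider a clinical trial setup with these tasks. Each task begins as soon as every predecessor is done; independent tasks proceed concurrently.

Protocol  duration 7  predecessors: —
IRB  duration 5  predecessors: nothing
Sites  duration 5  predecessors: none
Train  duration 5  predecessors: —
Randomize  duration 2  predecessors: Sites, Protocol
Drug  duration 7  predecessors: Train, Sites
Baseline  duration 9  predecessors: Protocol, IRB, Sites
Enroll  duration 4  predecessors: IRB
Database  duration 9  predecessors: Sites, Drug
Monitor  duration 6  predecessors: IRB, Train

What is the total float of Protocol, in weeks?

Sites→Drug→Database = 5+7+9 = 21 sets the makespan at 21 weeks.
Longest path through Protocol: 16 weeks (earliest finish 7, latest finish 12).
Float = 21 − 16 = 5.

5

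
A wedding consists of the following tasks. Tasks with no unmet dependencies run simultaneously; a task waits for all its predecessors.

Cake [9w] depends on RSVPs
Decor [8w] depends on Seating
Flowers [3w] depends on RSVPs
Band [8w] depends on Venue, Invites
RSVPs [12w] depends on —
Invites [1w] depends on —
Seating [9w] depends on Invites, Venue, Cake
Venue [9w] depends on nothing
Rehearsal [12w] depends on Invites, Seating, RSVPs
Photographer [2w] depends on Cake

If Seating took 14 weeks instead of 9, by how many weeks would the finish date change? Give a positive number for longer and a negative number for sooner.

5

As given, the longest chain is RSVPs→Cake→Seating→Rehearsal = 12+9+9+12 = 42, so the finish is 42 weeks.
Since Seating is critical, the +5 change carries straight to that chain (now 47 weeks).
The critical path is still RSVPs→Cake→Seating→Rehearsal; finish is now 47 weeks.
Change in finish: 47 − 42 = +5 weeks.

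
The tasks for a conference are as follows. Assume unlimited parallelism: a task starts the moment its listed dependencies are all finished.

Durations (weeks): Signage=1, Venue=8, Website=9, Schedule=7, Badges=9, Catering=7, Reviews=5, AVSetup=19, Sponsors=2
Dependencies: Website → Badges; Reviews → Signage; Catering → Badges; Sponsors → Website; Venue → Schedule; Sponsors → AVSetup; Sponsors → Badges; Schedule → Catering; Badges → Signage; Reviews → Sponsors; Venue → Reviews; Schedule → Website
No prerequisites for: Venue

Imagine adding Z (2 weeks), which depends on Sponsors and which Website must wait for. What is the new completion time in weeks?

36

Originally the project takes 34 weeks.
With Z inserted, Website now waits for max(Schedule, Sponsors, Z).
New critical path: Venue→Reviews→Sponsors→Z→Website→Badges→Signage = 8+5+2+2+9+9+1 = 36 ⇒ 36 weeks.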